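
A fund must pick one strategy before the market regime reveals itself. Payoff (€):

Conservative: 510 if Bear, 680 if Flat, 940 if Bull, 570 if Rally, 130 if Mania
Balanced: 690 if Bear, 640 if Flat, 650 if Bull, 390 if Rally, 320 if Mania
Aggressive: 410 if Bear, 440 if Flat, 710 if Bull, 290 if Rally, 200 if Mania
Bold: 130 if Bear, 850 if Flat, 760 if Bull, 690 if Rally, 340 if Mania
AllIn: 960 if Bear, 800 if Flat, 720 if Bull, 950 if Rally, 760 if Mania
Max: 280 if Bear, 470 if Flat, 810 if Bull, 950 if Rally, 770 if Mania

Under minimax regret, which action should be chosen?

AllIn

Column bests: Bear=960, Flat=850, Bull=940, Rally=950, Mania=770.
Conservative regrets: 450, 170, 0, 380, 640 → max 640
Balanced regrets: 270, 210, 290, 560, 450 → max 560
Aggressive regrets: 550, 410, 230, 660, 570 → max 660
Bold regrets: 830, 0, 180, 260, 430 → max 830
AllIn regrets: 0, 50, 220, 0, 10 → max 220
Max regrets: 680, 380, 130, 0, 0 → max 680
Smallest max regret = 220 → AllIn.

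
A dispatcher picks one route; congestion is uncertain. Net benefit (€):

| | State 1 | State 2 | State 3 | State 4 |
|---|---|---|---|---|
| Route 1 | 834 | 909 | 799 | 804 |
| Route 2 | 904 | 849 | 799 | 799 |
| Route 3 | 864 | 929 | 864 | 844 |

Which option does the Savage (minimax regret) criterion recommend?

Column bests: State 1=904, State 2=929, State 3=864, State 4=844.
Route 1 regrets: 70, 20, 65, 40 → max 70
Route 2 regrets: 0, 80, 65, 45 → max 80
Route 3 regrets: 40, 0, 0, 0 → max 40
Smallest max regret = 40 → Route 3.

Route 3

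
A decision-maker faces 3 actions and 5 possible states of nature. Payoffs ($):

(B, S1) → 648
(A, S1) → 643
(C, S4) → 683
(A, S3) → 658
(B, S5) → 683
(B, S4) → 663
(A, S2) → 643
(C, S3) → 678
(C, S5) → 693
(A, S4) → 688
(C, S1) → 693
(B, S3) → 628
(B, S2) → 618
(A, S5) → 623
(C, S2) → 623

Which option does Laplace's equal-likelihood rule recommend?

Row averages: A=651, B=648, C=674
Highest average = 674 → C.

C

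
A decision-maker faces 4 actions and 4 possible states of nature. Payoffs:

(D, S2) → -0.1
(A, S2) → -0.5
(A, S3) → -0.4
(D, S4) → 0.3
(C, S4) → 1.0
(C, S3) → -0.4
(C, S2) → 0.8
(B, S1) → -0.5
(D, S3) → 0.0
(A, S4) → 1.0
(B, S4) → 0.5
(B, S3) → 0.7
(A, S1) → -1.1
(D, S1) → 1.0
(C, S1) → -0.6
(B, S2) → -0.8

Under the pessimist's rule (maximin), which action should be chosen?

D

Row minima: A=-1.1, B=-0.8, C=-0.6, D=-0.1
Best worst-case = -0.1 → D.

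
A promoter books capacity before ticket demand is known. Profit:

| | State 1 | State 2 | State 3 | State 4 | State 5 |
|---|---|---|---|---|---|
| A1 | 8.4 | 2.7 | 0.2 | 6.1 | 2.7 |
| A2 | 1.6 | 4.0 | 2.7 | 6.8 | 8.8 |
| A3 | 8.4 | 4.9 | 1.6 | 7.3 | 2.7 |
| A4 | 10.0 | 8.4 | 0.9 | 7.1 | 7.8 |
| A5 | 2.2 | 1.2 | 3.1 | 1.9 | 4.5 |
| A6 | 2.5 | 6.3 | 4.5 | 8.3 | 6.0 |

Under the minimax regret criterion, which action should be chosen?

Column bests: State 1=10.0, State 2=8.4, State 3=4.5, State 4=8.3, State 5=8.8.
A1 regrets: 1.6, 5.7, 4.3, 2.2, 6.1 → max 6.1
A2 regrets: 8.4, 4.4, 1.8, 1.5, 0.0 → max 8.4
A3 regrets: 1.6, 3.5, 2.9, 1.0, 6.1 → max 6.1
A4 regrets: 0.0, 0.0, 3.6, 1.2, 1.0 → max 3.6
A5 regrets: 7.8, 7.2, 1.4, 6.4, 4.3 → max 7.8
A6 regrets: 7.5, 2.1, 0.0, 0.0, 2.8 → max 7.5
Smallest max regret = 3.6 → A4.

A4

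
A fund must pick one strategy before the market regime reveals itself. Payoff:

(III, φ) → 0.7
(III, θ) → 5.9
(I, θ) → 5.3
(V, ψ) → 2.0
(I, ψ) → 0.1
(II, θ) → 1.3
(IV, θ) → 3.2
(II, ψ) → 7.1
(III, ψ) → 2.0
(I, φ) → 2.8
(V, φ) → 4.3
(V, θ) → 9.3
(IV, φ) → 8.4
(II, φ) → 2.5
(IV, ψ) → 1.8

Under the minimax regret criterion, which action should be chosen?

Column bests: θ=9.3, φ=8.4, ψ=7.1.
I regrets: 4.0, 5.6, 7.0 → max 7.0
II regrets: 8.0, 5.9, 0.0 → max 8.0
III regrets: 3.4, 7.7, 5.1 → max 7.7
IV regrets: 6.1, 0.0, 5.3 → max 6.1
V regrets: 0.0, 4.1, 5.1 → max 5.1
Smallest max regret = 5.1 → V.

V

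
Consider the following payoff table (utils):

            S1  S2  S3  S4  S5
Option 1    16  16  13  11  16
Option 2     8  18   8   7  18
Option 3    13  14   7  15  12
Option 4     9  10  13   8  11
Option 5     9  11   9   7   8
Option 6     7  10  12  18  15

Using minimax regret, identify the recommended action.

Column bests: S1=16, S2=18, S3=13, S4=18, S5=18.
Option 1 regrets: 0, 2, 0, 7, 2 → max 7
Option 2 regrets: 8, 0, 5, 11, 0 → max 11
Option 3 regrets: 3, 4, 6, 3, 6 → max 6
Option 4 regrets: 7, 8, 0, 10, 7 → max 10
Option 5 regrets: 7, 7, 4, 11, 10 → max 11
Option 6 regrets: 9, 8, 1, 0, 3 → max 9
Smallest max regret = 6 → Option 3.

Option 3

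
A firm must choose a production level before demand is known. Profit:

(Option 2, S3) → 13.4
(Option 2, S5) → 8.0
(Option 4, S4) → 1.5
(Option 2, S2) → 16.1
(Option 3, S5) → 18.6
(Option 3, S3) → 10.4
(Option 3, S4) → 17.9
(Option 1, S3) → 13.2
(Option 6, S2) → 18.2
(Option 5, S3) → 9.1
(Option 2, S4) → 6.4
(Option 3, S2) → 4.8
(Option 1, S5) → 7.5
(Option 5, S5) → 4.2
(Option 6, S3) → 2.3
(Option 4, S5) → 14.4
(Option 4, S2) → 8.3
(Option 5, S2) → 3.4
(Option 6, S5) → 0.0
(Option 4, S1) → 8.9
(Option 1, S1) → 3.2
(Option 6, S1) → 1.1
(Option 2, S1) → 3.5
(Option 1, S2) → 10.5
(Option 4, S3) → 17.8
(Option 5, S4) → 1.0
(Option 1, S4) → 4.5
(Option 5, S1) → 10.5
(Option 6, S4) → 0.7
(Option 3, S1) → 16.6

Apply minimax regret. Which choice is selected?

Option 2

Column bests: S1=16.6, S2=18.2, S3=17.8, S4=17.9, S5=18.6.
Option 1 regrets: 13.4, 7.7, 4.6, 13.4, 11.1 → max 13.4
Option 2 regrets: 13.1, 2.1, 4.4, 11.5, 10.6 → max 13.1
Option 3 regrets: 0.0, 13.4, 7.4, 0.0, 0.0 → max 13.4
Option 4 regrets: 7.7, 9.9, 0.0, 16.4, 4.2 → max 16.4
Option 5 regrets: 6.1, 14.8, 8.7, 16.9, 14.4 → max 16.9
Option 6 regrets: 15.5, 0.0, 15.5, 17.2, 18.6 → max 18.6
Smallest max regret = 13.1 → Option 2.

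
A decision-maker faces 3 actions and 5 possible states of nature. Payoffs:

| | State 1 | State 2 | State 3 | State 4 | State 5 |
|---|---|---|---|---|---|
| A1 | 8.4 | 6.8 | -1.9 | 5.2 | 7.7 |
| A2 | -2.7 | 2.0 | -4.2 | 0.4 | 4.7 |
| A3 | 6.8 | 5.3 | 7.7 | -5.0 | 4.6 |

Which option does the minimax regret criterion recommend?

Column bests: State 1=8.4, State 2=6.8, State 3=7.7, State 4=5.2, State 5=7.7.
A1 regrets: 0.0, 0.0, 9.6, 0.0, 0.0 → max 9.6
A2 regrets: 11.1, 4.8, 11.9, 4.8, 3.0 → max 11.9
A3 regrets: 1.6, 1.5, 0.0, 10.2, 3.1 → max 10.2
Smallest max regret = 9.6 → A1.

A1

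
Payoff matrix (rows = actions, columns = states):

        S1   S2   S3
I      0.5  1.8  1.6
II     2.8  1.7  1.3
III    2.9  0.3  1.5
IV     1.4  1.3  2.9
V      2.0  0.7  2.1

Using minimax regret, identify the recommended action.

V

Column bests: S1=2.9, S2=1.8, S3=2.9.
I regrets: 2.4, 0.0, 1.3 → max 2.4
II regrets: 0.1, 0.1, 1.6 → max 1.6
III regrets: 0.0, 1.5, 1.4 → max 1.5
IV regrets: 1.5, 0.5, 0.0 → max 1.5
V regrets: 0.9, 1.1, 0.8 → max 1.1
Smallest max regret = 1.1 → V.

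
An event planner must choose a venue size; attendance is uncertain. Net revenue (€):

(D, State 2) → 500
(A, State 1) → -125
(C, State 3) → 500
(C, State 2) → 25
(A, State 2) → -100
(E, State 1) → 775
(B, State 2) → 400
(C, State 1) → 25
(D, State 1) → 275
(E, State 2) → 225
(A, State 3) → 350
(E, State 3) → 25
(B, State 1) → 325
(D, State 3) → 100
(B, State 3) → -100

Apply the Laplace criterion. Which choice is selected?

Row averages: A=125/3, B=625/3, C=550/3, D=875/3, E=1025/3
Highest average = 1025/3 → E.

E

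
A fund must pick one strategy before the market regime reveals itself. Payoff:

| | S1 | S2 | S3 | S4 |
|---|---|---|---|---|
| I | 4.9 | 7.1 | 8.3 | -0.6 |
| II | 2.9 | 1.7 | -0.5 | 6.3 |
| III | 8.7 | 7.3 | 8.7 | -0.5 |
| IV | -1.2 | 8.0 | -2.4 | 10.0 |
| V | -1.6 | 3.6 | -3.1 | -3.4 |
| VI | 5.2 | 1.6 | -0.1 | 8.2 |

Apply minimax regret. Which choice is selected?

VI

Column bests: S1=8.7, S2=8.0, S3=8.7, S4=10.0.
I regrets: 3.8, 0.9, 0.4, 10.6 → max 10.6
II regrets: 5.8, 6.3, 9.2, 3.7 → max 9.2
III regrets: 0.0, 0.7, 0.0, 10.5 → max 10.5
IV regrets: 9.9, 0.0, 11.1, 0.0 → max 11.1
V regrets: 10.3, 4.4, 11.8, 13.4 → max 13.4
VI regrets: 3.5, 6.4, 8.8, 1.8 → max 8.8
Smallest max regret = 8.8 → VI.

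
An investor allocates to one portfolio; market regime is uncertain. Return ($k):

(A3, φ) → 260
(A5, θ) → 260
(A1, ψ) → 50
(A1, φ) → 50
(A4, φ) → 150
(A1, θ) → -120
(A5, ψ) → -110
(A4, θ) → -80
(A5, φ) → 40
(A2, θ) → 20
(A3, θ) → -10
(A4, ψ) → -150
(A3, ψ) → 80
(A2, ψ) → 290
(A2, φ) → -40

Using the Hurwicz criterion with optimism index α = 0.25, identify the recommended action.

A1: 0.25·50 + 0.75·(-120) = -77.5
A2: 0.25·290 + 0.75·(-40) = 42.5
A3: 0.25·260 + 0.75·(-10) = 57.5
A4: 0.25·150 + 0.75·(-150) = -75
A5: 0.25·260 + 0.75·(-110) = -17.5
Highest Hurwicz score = 57.5 → A3.

A3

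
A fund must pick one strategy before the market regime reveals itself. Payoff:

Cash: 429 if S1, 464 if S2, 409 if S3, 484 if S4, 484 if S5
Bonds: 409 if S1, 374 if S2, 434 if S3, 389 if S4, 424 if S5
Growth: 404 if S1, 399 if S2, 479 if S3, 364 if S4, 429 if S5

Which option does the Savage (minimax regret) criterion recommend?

Cash

Column bests: S1=429, S2=464, S3=479, S4=484, S5=484.
Cash regrets: 0, 0, 70, 0, 0 → max 70
Bonds regrets: 20, 90, 45, 95, 60 → max 95
Growth regrets: 25, 65, 0, 120, 55 → max 120
Smallest max regret = 70 → Cash.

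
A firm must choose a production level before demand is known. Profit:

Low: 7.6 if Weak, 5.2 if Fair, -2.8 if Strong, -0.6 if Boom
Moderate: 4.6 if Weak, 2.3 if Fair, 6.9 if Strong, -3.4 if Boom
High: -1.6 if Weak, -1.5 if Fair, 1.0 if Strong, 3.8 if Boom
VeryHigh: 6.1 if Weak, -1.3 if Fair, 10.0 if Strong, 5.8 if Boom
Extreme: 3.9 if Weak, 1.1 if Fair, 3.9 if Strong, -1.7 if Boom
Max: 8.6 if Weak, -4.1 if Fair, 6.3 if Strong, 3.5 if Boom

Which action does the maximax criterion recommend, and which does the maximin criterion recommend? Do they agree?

maximax → VeryHigh; maximin → VeryHigh (agree)

Row maxima: Low=7.6, Moderate=6.9, High=3.8, VeryHigh=10.0, Extreme=3.9, Max=8.6
Best best-case = 10.0 → VeryHigh.
Row minima: Low=-2.8, Moderate=-3.4, High=-1.6, VeryHigh=-1.3, Extreme=-1.7, Max=-4.1
Best worst-case = -1.3 → VeryHigh.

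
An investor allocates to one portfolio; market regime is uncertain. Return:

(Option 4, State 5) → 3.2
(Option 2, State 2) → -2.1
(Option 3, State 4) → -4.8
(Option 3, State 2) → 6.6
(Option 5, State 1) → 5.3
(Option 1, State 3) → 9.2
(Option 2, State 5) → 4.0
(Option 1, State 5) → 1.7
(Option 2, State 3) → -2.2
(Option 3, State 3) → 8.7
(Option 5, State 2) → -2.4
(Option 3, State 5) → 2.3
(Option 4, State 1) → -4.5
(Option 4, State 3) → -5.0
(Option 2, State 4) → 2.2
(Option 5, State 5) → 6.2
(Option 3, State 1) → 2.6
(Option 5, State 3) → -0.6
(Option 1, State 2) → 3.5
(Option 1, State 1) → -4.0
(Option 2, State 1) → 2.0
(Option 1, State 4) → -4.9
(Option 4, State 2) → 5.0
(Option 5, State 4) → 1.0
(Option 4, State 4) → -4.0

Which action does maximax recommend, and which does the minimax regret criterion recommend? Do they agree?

Row maxima: Option 1=9.2, Option 2=4.0, Option 3=8.7, Option 4=5.0, Option 5=6.2
Best best-case = 9.2 → Option 1.
Column bests: State 1=5.3, State 2=6.6, State 3=9.2, State 4=2.2, State 5=6.2.
Option 1 regrets: 9.3, 3.1, 0.0, 7.1, 4.5 → max 9.3
Option 2 regrets: 3.3, 8.7, 11.4, 0.0, 2.2 → max 11.4
Option 3 regrets: 2.7, 0.0, 0.5, 7.0, 3.9 → max 7.0
Option 4 regrets: 9.8, 1.6, 14.2, 6.2, 3.0 → max 14.2
Option 5 regrets: 0.0, 9.0, 9.8, 1.2, 0.0 → max 9.8
Smallest max regret = 7.0 → Option 3.

maximax → Option 1; minimax regret → Option 3 (disagree)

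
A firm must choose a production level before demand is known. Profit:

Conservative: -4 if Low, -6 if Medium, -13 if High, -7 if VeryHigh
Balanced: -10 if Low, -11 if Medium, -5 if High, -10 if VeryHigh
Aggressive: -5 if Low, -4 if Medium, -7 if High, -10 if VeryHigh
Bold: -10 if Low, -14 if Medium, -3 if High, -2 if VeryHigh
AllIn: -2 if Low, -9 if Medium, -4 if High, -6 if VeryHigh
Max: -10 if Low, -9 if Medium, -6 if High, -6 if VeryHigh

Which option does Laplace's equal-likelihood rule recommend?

Row averages: Conservative=-7.5, Balanced=-9, Aggressive=-6.5, Bold=-7.25, AllIn=-5.25, Max=-7.75
Highest average = -5.25 → AllIn.

AllIn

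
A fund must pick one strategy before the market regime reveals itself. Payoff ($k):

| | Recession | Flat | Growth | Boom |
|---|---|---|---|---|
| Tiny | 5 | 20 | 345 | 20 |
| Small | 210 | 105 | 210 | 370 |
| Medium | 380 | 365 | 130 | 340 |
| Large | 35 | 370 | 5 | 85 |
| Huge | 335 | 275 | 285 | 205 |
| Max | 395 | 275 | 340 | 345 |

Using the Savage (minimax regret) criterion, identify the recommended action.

Max

Column bests: Recession=395, Flat=370, Growth=345, Boom=370.
Tiny regrets: 390, 350, 0, 350 → max 390
Small regrets: 185, 265, 135, 0 → max 265
Medium regrets: 15, 5, 215, 30 → max 215
Large regrets: 360, 0, 340, 285 → max 360
Huge regrets: 60, 95, 60, 165 → max 165
Max regrets: 0, 95, 5, 25 → max 95
Smallest max regret = 95 → Max.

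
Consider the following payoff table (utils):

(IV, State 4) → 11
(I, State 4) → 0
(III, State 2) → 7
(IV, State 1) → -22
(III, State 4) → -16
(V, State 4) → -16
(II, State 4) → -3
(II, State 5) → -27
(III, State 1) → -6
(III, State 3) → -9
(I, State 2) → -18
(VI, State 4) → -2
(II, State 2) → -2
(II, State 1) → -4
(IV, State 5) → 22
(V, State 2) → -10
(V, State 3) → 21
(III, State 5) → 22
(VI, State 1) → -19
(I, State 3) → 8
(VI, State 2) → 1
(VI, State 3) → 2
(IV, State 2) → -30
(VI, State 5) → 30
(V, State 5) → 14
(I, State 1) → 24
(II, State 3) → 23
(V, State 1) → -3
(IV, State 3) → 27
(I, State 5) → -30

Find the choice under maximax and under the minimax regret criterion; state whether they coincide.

maximax → VI; minimax regret → V (disagree)

Row maxima: I=24, II=23, III=22, IV=27, V=21, VI=30
Best best-case = 30 → VI.
Column bests: State 1=24, State 2=7, State 3=27, State 4=11, State 5=30.
I regrets: 0, 25, 19, 11, 60 → max 60
II regrets: 28, 9, 4, 14, 57 → max 57
III regrets: 30, 0, 36, 27, 8 → max 36
IV regrets: 46, 37, 0, 0, 8 → max 46
V regrets: 27, 17, 6, 27, 16 → max 27
VI regrets: 43, 6, 25, 13, 0 → max 43
Smallest max regret = 27 → V.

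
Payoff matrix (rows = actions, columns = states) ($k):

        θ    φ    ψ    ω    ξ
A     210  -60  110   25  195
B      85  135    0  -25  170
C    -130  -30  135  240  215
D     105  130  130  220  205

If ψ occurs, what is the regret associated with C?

0

Best payoff under ψ is 135.
Regret = 135 − 135 = 0.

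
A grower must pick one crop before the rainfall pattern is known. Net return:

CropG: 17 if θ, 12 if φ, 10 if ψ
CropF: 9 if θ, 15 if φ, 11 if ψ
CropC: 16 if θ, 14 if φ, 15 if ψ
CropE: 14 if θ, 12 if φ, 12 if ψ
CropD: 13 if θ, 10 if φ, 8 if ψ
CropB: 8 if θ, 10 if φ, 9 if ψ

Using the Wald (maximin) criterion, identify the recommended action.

Row minima: CropG=10, CropF=9, CropC=14, CropE=12, CropD=8, CropB=8
Best worst-case = 14 → CropC.

CropC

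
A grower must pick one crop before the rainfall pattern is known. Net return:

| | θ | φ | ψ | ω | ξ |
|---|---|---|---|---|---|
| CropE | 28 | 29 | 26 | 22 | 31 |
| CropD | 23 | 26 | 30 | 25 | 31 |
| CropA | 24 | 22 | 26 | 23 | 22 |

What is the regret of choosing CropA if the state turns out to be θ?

4

Best payoff under θ is 28.
Regret = 28 − 24 = 4.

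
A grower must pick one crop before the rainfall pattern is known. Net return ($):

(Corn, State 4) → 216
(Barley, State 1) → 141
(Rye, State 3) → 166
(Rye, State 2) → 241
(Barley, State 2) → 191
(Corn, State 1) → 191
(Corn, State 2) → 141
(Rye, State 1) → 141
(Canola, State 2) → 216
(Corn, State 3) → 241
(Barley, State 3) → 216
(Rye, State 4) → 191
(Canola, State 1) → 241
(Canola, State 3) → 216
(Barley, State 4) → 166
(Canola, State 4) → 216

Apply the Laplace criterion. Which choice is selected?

Row averages: Rye=184.75, Canola=222.25, Barley=178.5, Corn=197.25
Highest average = 222.25 → Canola.

Canola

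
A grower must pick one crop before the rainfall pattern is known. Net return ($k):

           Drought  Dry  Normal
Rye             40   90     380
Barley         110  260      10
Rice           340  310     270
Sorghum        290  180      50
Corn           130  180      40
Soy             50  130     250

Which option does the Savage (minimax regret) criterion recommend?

Column bests: Drought=340, Dry=310, Normal=380.
Rye regrets: 300, 220, 0 → max 300
Barley regrets: 230, 50, 370 → max 370
Rice regrets: 0, 0, 110 → max 110
Sorghum regrets: 50, 130, 330 → max 330
Corn regrets: 210, 130, 340 → max 340
Soy regrets: 290, 180, 130 → max 290
Smallest max regret = 110 → Rice.

Rice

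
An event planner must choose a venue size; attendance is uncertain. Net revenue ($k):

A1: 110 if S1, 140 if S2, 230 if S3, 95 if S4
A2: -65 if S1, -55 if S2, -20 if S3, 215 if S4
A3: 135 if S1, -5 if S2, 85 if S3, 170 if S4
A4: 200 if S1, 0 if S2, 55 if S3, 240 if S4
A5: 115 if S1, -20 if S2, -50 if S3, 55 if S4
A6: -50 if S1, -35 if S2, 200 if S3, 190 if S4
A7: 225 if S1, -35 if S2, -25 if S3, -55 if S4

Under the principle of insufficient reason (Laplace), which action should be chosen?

A1

Row averages: A1=143.75, A2=18.75, A3=96.25, A4=123.75, A5=25, A6=76.25, A7=27.5
Highest average = 143.75 → A1.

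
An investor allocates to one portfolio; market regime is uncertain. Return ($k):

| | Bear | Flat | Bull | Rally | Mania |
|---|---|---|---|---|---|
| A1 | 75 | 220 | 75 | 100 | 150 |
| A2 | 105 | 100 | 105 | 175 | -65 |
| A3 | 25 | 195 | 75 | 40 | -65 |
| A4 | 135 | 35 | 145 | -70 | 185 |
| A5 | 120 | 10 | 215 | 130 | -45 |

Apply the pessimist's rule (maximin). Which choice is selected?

Row minima: A1=75, A2=-65, A3=-65, A4=-70, A5=-45
Best worst-case = 75 → A1.

A1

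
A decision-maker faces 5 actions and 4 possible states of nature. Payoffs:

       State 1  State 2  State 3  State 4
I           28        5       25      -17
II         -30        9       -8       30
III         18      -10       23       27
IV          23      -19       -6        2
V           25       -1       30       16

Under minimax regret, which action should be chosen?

Column bests: State 1=28, State 2=9, State 3=30, State 4=30.
I regrets: 0, 4, 5, 47 → max 47
II regrets: 58, 0, 38, 0 → max 58
III regrets: 10, 19, 7, 3 → max 19
IV regrets: 5, 28, 36, 28 → max 36
V regrets: 3, 10, 0, 14 → max 14
Smallest max regret = 14 → V.

V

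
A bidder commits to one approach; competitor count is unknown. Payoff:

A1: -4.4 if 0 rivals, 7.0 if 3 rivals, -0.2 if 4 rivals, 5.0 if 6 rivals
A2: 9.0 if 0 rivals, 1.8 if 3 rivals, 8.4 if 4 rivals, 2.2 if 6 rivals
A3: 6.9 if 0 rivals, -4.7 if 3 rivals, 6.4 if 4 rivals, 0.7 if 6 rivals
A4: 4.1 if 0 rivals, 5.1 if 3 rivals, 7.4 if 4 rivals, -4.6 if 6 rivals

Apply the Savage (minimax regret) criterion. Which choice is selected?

A2

Column bests: 0 rivals=9.0, 3 rivals=7.0, 4 rivals=8.4, 6 rivals=5.0.
A1 regrets: 13.4, 0.0, 8.6, 0.0 → max 13.4
A2 regrets: 0.0, 5.2, 0.0, 2.8 → max 5.2
A3 regrets: 2.1, 11.7, 2.0, 4.3 → max 11.7
A4 regrets: 4.9, 1.9, 1.0, 9.6 → max 9.6
Smallest max regret = 5.2 → A2.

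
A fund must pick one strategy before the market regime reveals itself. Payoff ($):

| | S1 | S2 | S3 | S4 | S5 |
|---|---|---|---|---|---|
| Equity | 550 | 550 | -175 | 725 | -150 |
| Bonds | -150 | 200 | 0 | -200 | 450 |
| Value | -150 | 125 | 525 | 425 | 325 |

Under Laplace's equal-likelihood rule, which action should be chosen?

Row averages: Equity=300, Bonds=60, Value=250
Highest average = 300 → Equity.

Equity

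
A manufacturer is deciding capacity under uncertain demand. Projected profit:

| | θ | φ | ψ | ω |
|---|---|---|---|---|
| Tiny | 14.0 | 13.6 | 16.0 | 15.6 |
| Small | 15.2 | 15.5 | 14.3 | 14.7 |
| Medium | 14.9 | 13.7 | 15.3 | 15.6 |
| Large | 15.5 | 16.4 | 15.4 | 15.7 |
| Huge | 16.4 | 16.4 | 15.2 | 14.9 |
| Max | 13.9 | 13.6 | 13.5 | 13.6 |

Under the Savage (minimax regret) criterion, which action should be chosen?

Column bests: θ=16.4, φ=16.4, ψ=16.0, ω=15.7.
Tiny regrets: 2.4, 2.8, 0.0, 0.1 → max 2.8
Small regrets: 1.2, 0.9, 1.7, 1.0 → max 1.7
Medium regrets: 1.5, 2.7, 0.7, 0.1 → max 2.7
Large regrets: 0.9, 0.0, 0.6, 0.0 → max 0.9
Huge regrets: 0.0, 0.0, 0.8, 0.8 → max 0.8
Max regrets: 2.5, 2.8, 2.5, 2.1 → max 2.8
Smallest max regret = 0.8 → Huge.

Huge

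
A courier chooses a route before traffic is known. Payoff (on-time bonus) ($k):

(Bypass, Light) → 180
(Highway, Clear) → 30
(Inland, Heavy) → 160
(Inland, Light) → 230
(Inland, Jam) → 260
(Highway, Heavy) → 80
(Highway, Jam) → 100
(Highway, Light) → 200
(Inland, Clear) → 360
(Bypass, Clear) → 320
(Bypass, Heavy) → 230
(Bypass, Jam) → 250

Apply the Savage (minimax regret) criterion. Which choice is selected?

Column bests: Clear=360, Light=230, Heavy=230, Jam=260.
Inland regrets: 0, 0, 70, 0 → max 70
Bypass regrets: 40, 50, 0, 10 → max 50
Highway regrets: 330, 30, 150, 160 → max 330
Smallest max regret = 50 → Bypass.

Bypass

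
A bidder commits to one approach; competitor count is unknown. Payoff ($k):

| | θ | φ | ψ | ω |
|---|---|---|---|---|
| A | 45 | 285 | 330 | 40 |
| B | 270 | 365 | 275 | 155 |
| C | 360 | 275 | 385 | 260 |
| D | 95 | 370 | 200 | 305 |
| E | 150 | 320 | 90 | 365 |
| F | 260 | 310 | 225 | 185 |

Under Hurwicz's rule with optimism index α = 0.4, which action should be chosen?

C

A: 0.4·330 + 0.6·40 = 156
B: 0.4·365 + 0.6·155 = 239
C: 0.4·385 + 0.6·260 = 310
D: 0.4·370 + 0.6·95 = 205
E: 0.4·365 + 0.6·90 = 200
F: 0.4·310 + 0.6·185 = 235
Highest Hurwicz score = 310 → C.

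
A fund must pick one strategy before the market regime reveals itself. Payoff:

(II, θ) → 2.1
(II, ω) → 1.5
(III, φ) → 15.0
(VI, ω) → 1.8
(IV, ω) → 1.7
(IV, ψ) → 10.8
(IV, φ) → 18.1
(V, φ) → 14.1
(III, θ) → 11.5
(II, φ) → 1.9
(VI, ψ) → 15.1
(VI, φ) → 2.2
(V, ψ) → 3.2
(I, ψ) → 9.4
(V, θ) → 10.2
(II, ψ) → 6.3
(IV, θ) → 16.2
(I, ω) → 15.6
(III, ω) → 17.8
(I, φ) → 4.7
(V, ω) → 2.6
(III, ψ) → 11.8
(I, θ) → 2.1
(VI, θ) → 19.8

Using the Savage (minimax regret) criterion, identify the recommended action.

Column bests: θ=19.8, φ=18.1, ψ=15.1, ω=17.8.
I regrets: 17.7, 13.4, 5.7, 2.2 → max 17.7
II regrets: 17.7, 16.2, 8.8, 16.3 → max 17.7
III regrets: 8.3, 3.1, 3.3, 0.0 → max 8.3
IV regrets: 3.6, 0.0, 4.3, 16.1 → max 16.1
V regrets: 9.6, 4.0, 11.9, 15.2 → max 15.2
VI regrets: 0.0, 15.9, 0.0, 16.0 → max 16.0
Smallest max regret = 8.3 → III.

III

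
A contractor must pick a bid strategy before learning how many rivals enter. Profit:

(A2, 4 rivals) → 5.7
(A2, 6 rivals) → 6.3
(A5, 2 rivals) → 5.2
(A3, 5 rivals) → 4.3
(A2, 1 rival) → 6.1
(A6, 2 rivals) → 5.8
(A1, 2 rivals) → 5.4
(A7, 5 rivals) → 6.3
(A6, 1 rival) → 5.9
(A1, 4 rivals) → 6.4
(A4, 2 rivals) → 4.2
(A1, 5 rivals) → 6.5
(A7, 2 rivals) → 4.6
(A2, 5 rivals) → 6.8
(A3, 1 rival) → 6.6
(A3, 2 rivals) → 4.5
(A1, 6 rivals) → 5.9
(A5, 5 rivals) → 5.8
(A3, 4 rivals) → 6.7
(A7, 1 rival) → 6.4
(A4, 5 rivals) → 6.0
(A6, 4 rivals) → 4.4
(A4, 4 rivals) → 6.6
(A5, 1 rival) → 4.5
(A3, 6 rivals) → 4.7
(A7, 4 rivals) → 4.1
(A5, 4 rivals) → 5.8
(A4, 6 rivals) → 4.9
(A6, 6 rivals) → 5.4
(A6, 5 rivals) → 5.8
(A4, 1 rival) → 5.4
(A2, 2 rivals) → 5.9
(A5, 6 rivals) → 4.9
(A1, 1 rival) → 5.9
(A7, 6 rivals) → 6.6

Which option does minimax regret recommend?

A1

Column bests: 1 rival=6.6, 2 rivals=5.9, 4 rivals=6.7, 5 rivals=6.8, 6 rivals=6.6.
A1 regrets: 0.7, 0.5, 0.3, 0.3, 0.7 → max 0.7
A2 regrets: 0.5, 0.0, 1.0, 0.0, 0.3 → max 1.0
A3 regrets: 0.0, 1.4, 0.0, 2.5, 1.9 → max 2.5
A4 regrets: 1.2, 1.7, 0.1, 0.8, 1.7 → max 1.7
A5 regrets: 2.1, 0.7, 0.9, 1.0, 1.7 → max 2.1
A6 regrets: 0.7, 0.1, 2.3, 1.0, 1.2 → max 2.3
A7 regrets: 0.2, 1.3, 2.6, 0.5, 0.0 → max 2.6
Smallest max regret = 0.7 → A1.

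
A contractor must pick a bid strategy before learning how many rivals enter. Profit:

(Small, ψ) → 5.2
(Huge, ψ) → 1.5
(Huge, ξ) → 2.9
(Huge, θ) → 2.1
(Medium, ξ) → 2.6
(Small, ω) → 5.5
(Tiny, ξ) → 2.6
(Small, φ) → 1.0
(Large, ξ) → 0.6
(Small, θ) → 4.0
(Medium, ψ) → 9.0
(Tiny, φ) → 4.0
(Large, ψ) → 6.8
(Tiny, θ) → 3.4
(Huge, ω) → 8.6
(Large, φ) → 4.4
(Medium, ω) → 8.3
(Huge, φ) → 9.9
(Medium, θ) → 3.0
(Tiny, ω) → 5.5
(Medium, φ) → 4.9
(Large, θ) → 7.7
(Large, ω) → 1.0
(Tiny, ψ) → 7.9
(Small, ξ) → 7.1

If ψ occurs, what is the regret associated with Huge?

7.5

Best payoff under ψ is 9.0.
Regret = 9.0 − 1.5 = 7.5.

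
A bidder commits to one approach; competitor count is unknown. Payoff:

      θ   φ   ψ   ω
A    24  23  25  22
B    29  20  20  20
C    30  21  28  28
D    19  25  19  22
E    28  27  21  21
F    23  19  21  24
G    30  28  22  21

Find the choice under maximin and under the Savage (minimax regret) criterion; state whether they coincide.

maximin → A; minimax regret → A (agree)

Row minima: A=22, B=20, C=21, D=19, E=21, F=19, G=21
Best worst-case = 22 → A.
Column bests: θ=30, φ=28, ψ=28, ω=28.
A regrets: 6, 5, 3, 6 → max 6
B regrets: 1, 8, 8, 8 → max 8
C regrets: 0, 7, 0, 0 → max 7
D regrets: 11, 3, 9, 6 → max 11
E regrets: 2, 1, 7, 7 → max 7
F regrets: 7, 9, 7, 4 → max 9
G regrets: 0, 0, 6, 7 → max 7
Smallest max regret = 6 → A.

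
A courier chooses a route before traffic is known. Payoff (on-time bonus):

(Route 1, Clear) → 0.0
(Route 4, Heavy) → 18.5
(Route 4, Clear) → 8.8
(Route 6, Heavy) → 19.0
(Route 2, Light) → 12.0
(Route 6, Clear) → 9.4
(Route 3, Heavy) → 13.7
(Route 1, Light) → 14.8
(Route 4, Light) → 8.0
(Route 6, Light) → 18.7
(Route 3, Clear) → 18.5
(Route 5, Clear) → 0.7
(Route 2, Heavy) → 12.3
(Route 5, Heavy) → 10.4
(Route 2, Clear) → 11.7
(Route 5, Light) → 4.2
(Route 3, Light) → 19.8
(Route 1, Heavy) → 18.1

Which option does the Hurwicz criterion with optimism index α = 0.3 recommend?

Route 1: 0.3·18.1 + 0.7·0.0 = 5.43
Route 2: 0.3·12.3 + 0.7·11.7 = 11.88
Route 3: 0.3·19.8 + 0.7·13.7 = 15.53
Route 4: 0.3·18.5 + 0.7·8.0 = 11.15
Route 5: 0.3·10.4 + 0.7·0.7 = 3.61
Route 6: 0.3·19.0 + 0.7·9.4 = 12.28
Highest Hurwicz score = 15.53 → Route 3.

Route 3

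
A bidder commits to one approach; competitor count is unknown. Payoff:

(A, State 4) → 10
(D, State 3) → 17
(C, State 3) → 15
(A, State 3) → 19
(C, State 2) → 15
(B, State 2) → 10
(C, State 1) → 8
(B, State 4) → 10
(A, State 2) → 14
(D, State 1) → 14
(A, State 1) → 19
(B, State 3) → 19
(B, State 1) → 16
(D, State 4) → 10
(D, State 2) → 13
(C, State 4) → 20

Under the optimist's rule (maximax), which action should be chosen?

C

Row maxima: A=19, B=19, C=20, D=17
Best best-case = 20 → C.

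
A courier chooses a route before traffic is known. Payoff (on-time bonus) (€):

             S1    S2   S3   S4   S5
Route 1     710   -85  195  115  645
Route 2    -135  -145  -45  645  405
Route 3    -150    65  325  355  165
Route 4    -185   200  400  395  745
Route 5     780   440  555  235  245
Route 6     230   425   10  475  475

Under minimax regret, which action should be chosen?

Route 5

Column bests: S1=780, S2=440, S3=555, S4=645, S5=745.
Route 1 regrets: 70, 525, 360, 530, 100 → max 530
Route 2 regrets: 915, 585, 600, 0, 340 → max 915
Route 3 regrets: 930, 375, 230, 290, 580 → max 930
Route 4 regrets: 965, 240, 155, 250, 0 → max 965
Route 5 regrets: 0, 0, 0, 410, 500 → max 500
Route 6 regrets: 550, 15, 545, 170, 270 → max 550
Smallest max regret = 500 → Route 5.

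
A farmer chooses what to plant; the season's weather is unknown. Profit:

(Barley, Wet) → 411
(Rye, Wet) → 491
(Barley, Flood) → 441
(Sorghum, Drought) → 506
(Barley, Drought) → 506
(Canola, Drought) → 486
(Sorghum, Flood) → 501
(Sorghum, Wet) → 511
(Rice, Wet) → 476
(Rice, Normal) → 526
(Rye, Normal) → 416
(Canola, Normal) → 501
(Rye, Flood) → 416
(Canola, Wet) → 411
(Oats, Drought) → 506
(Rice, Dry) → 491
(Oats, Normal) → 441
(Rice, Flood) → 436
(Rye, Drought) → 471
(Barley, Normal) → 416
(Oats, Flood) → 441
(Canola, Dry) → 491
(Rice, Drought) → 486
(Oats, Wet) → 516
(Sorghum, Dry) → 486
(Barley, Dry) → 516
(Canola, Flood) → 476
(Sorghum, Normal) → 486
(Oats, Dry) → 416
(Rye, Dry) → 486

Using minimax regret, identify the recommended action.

Column bests: Drought=506, Dry=516, Normal=526, Wet=516, Flood=501.
Sorghum regrets: 0, 30, 40, 5, 0 → max 40
Oats regrets: 0, 100, 85, 0, 60 → max 100
Canola regrets: 20, 25, 25, 105, 25 → max 105
Barley regrets: 0, 0, 110, 105, 60 → max 110
Rice regrets: 20, 25, 0, 40, 65 → max 65
Rye regrets: 35, 30, 110, 25, 85 → max 110
Smallest max regret = 40 → Sorghum.

Sorghum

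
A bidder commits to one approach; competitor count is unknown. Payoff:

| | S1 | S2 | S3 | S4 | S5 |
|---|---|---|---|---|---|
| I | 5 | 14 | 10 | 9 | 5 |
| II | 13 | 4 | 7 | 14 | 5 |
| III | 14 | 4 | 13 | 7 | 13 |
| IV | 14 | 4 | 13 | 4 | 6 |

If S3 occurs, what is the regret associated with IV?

Best payoff under S3 is 13.
Regret = 13 − 13 = 0.

0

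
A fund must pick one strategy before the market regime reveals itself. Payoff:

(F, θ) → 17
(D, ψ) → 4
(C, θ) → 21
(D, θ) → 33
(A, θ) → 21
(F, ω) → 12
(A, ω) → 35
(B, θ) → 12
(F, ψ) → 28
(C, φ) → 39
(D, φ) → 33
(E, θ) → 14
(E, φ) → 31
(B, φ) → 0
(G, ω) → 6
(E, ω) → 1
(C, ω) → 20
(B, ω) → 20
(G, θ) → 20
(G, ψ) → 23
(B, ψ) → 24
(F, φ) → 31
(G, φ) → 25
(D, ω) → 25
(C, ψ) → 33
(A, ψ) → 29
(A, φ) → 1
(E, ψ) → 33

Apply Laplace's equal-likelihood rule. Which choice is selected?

C

Row averages: A=21.5, B=14, C=28.25, D=23.75, E=19.75, F=22, G=18.5
Highest average = 28.25 → C.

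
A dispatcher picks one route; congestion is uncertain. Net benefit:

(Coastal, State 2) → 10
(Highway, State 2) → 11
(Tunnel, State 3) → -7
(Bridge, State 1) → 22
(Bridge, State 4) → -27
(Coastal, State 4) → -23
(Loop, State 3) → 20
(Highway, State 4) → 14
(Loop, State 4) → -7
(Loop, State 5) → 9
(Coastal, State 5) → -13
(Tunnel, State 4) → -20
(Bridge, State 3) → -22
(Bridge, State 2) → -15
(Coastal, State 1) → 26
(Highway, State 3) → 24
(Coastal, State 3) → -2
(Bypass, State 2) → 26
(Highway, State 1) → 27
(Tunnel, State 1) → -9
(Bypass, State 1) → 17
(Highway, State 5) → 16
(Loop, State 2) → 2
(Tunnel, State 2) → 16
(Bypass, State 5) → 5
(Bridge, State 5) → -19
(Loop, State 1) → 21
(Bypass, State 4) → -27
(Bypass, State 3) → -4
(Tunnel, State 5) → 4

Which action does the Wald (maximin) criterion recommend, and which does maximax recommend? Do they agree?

maximin → Highway; maximax → Highway (agree)

Row minima: Highway=11, Coastal=-23, Loop=-7, Bypass=-27, Bridge=-27, Tunnel=-20
Best worst-case = 11 → Highway.
Row maxima: Highway=27, Coastal=26, Loop=21, Bypass=26, Bridge=22, Tunnel=16
Best best-case = 27 → Highway.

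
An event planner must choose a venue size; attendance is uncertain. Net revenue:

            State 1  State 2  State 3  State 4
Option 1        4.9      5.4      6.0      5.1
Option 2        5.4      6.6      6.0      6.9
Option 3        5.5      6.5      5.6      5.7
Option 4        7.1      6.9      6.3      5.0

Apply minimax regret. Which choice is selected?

Option 3

Column bests: State 1=7.1, State 2=6.9, State 3=6.3, State 4=6.9.
Option 1 regrets: 2.2, 1.5, 0.3, 1.8 → max 2.2
Option 2 regrets: 1.7, 0.3, 0.3, 0.0 → max 1.7
Option 3 regrets: 1.6, 0.4, 0.7, 1.2 → max 1.6
Option 4 regrets: 0.0, 0.0, 0.0, 1.9 → max 1.9
Smallest max regret = 1.6 → Option 3.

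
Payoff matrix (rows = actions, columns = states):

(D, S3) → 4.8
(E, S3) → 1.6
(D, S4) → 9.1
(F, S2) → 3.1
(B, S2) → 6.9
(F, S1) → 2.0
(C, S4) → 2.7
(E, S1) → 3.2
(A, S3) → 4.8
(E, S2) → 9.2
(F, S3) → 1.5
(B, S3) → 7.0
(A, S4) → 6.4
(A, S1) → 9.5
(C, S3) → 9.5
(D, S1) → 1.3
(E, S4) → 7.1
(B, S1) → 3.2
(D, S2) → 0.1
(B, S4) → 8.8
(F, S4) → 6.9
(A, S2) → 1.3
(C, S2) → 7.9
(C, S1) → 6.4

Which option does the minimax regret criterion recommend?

Column bests: S1=9.5, S2=9.2, S3=9.5, S4=9.1.
A regrets: 0.0, 7.9, 4.7, 2.7 → max 7.9
B regrets: 6.3, 2.3, 2.5, 0.3 → max 6.3
C regrets: 3.1, 1.3, 0.0, 6.4 → max 6.4
D regrets: 8.2, 9.1, 4.7, 0.0 → max 9.1
E regrets: 6.3, 0.0, 7.9, 2.0 → max 7.9
F regrets: 7.5, 6.1, 8.0, 2.2 → max 8.0
Smallest max regret = 6.3 → B.

B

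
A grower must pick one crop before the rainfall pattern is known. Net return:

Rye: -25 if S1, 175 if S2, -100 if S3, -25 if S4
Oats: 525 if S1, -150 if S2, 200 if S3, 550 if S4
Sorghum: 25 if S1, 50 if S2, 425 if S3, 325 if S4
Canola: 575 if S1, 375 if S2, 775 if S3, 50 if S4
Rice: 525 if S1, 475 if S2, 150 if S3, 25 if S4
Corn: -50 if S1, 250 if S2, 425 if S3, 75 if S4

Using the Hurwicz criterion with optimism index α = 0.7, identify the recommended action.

Rye: 0.7·175 + 0.3·(-100) = 92.5
Oats: 0.7·550 + 0.3·(-150) = 340
Sorghum: 0.7·425 + 0.3·25 = 305
Canola: 0.7·775 + 0.3·50 = 557.5
Rice: 0.7·525 + 0.3·25 = 375
Corn: 0.7·425 + 0.3·(-50) = 282.5
Highest Hurwicz score = 557.5 → Canola.

Canola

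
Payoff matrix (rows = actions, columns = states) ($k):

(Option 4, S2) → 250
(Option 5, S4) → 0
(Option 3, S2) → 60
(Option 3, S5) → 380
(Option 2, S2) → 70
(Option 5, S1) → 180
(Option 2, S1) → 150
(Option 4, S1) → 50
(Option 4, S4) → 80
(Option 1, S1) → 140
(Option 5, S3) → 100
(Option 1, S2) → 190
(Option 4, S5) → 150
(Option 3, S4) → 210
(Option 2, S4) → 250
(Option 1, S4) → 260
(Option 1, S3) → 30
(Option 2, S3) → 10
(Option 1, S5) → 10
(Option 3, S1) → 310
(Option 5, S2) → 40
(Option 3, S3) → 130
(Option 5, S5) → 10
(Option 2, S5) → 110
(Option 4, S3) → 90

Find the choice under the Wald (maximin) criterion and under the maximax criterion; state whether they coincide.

Row minima: Option 1=10, Option 2=10, Option 3=60, Option 4=50, Option 5=0
Best worst-case = 60 → Option 3.
Row maxima: Option 1=260, Option 2=250, Option 3=380, Option 4=250, Option 5=180
Best best-case = 380 → Option 3.

maximin → Option 3; maximax → Option 3 (agree)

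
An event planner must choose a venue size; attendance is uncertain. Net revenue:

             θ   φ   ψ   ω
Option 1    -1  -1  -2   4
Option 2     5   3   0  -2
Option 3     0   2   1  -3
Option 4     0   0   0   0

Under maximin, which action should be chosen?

Row minima: Option 1=-2, Option 2=-2, Option 3=-3, Option 4=0
Best worst-case = 0 → Option 4.

Option 4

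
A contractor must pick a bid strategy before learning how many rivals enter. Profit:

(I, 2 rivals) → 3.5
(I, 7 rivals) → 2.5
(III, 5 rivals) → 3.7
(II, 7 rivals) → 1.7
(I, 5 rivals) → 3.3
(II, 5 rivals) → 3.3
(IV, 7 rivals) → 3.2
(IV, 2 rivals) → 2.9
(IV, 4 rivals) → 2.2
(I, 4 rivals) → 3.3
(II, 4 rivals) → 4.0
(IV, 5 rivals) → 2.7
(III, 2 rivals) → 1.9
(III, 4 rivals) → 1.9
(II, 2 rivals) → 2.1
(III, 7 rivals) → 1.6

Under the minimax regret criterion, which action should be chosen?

I

Column bests: 2 rivals=3.5, 4 rivals=4.0, 5 rivals=3.7, 7 rivals=3.2.
I regrets: 0.0, 0.7, 0.4, 0.7 → max 0.7
II regrets: 1.4, 0.0, 0.4, 1.5 → max 1.5
III regrets: 1.6, 2.1, 0.0, 1.6 → max 2.1
IV regrets: 0.6, 1.8, 1.0, 0.0 → max 1.8
Smallest max regret = 0.7 → I.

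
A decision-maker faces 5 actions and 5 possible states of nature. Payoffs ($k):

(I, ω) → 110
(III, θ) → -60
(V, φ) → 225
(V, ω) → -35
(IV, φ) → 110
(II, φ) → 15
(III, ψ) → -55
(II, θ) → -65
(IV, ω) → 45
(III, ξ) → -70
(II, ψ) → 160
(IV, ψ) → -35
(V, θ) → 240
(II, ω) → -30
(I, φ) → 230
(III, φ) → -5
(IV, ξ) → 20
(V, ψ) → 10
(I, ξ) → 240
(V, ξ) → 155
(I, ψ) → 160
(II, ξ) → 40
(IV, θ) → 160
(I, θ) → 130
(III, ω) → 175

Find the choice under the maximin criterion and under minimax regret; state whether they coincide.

Row minima: I=110, II=-65, III=-70, IV=-35, V=-35
Best worst-case = 110 → I.
Column bests: θ=240, φ=230, ψ=160, ω=175, ξ=240.
I regrets: 110, 0, 0, 65, 0 → max 110
II regrets: 305, 215, 0, 205, 200 → max 305
III regrets: 300, 235, 215, 0, 310 → max 310
IV regrets: 80, 120, 195, 130, 220 → max 220
V regrets: 0, 5, 150, 210, 85 → max 210
Smallest max regret = 110 → I.

maximin → I; minimax regret → I (agree)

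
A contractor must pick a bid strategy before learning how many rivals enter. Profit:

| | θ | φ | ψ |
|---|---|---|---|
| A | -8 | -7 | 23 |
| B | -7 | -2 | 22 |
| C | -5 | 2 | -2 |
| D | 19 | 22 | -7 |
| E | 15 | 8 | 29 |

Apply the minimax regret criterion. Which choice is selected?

Column bests: θ=19, φ=22, ψ=29.
A regrets: 27, 29, 6 → max 29
B regrets: 26, 24, 7 → max 26
C regrets: 24, 20, 31 → max 31
D regrets: 0, 0, 36 → max 36
E regrets: 4, 14, 0 → max 14
Smallest max regret = 14 → E.

E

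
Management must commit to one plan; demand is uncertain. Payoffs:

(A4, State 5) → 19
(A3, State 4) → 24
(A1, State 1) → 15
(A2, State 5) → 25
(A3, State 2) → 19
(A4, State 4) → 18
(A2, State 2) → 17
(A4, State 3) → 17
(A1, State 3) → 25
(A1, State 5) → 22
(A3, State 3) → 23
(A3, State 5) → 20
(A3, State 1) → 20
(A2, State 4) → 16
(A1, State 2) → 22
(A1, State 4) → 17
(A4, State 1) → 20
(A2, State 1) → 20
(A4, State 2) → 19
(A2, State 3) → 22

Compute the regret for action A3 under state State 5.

Best payoff under State 5 is 25.
Regret = 25 − 20 = 5.

5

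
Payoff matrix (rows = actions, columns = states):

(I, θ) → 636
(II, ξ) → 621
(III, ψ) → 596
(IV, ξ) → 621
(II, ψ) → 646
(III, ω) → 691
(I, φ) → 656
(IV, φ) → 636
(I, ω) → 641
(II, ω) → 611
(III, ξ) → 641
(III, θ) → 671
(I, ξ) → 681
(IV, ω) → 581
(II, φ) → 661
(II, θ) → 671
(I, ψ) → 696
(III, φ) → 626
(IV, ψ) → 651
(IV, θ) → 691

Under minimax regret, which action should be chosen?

I

Column bests: θ=691, φ=661, ψ=696, ω=691, ξ=681.
I regrets: 55, 5, 0, 50, 0 → max 55
II regrets: 20, 0, 50, 80, 60 → max 80
III regrets: 20, 35, 100, 0, 40 → max 100
IV regrets: 0, 25, 45, 110, 60 → max 110
Smallest max regret = 55 → I.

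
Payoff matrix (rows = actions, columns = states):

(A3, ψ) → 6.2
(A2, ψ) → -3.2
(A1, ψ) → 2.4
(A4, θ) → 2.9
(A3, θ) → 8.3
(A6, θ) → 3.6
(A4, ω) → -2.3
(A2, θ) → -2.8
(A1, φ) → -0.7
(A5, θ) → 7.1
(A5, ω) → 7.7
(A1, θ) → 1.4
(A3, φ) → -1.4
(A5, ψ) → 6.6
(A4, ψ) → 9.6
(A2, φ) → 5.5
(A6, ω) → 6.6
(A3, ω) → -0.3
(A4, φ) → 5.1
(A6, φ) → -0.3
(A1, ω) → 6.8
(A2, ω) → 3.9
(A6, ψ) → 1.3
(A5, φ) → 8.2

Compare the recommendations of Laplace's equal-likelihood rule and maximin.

laplace → A5; maximin → A5 (agree)

Row averages: A1=2.475, A2=0.85, A3=3.2, A4=3.825, A5=7.4, A6=2.8
Highest average = 7.4 → A5.
Row minima: A1=-0.7, A2=-3.2, A3=-1.4, A4=-2.3, A5=6.6, A6=-0.3
Best worst-case = 6.6 → A5.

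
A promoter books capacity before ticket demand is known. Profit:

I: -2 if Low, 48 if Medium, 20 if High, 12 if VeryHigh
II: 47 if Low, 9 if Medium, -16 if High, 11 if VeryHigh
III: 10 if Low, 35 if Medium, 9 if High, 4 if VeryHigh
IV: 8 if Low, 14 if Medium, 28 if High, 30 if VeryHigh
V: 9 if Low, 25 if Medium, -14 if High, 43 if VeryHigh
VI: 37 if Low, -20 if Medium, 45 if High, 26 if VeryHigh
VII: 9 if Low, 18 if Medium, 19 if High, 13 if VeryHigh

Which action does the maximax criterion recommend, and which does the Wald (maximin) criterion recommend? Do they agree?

Row maxima: I=48, II=47, III=35, IV=30, V=43, VI=45, VII=19
Best best-case = 48 → I.
Row minima: I=-2, II=-16, III=4, IV=8, V=-14, VI=-20, VII=9
Best worst-case = 9 → VII.

maximax → I; maximin → VII (disagree)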